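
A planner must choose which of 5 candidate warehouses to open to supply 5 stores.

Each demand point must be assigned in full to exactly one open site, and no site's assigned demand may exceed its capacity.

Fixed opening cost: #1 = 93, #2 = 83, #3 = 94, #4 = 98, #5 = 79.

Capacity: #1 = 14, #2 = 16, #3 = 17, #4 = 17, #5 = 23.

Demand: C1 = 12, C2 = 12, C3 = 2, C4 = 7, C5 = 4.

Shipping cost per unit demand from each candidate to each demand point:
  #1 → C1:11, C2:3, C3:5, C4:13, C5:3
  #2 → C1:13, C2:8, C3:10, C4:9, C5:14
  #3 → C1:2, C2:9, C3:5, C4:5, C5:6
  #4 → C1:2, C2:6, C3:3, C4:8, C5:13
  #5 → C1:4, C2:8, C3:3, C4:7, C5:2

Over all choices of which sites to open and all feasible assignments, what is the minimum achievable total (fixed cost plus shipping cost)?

323

Open {#1, #5}; cheapest assignment that respects the capacities:
  #1 (cap 14, load 14): C2, C3 — cost 12×3 + 2×5 = 46
  #5 (cap 23, load 23): C1, C4, C5 — cost 12×4 + 7×7 + 4×2 = 105
  Shipping 151, fixed 172 → total 323.
  Any other capacity-feasible assignment to {#1, #5} ships for at least 151.
Compare {#3, #5}: its best feasible assignment gives total 360.
Compare {#4, #5}: its best feasible assignment gives total 360.
Every other set of open sites that can feasibly serve all demand totals ≥ 360 even under its best assignment. Minimum: 323.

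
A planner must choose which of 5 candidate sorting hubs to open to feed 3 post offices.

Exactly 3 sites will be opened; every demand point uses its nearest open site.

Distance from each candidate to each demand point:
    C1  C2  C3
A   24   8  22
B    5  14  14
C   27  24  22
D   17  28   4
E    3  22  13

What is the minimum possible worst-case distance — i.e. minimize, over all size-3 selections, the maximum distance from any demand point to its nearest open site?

Open {A, B, D}.
  Farthest demand point is C2 at distance 8 (to A); all others are ≤ 8.
With {A, D, E} the worst case is 8.
With {A, B, E} the worst case is 13.
No size-3 selection achieves below 8.

8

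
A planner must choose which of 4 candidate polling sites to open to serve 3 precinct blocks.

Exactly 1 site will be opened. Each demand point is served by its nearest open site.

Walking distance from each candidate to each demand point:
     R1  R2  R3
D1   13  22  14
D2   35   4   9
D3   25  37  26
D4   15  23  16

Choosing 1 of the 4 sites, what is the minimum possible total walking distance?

Open {D2}.
  R1→D2 35, R2→D2 4, R3→D2 9  ⇒ total 48.
Compare {D1}: total 49.
Compare {D4}: total 54.
No size-1 selection does better; minimum is 48.

48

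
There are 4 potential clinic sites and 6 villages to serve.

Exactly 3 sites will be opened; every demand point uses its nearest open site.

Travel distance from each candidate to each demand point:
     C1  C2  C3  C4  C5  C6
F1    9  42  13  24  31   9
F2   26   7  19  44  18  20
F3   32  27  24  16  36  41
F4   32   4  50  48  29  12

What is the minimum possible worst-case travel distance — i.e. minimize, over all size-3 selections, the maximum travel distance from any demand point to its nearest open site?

18

Open {F1, F2, F3}.
  Farthest demand point is C5 at travel distance 18 (to F2); all others are ≤ 18.
With {F1, F2, F4} the worst case is 24.
With {F2, F3, F4} the worst case is 26.
No size-3 selection achieves below 18.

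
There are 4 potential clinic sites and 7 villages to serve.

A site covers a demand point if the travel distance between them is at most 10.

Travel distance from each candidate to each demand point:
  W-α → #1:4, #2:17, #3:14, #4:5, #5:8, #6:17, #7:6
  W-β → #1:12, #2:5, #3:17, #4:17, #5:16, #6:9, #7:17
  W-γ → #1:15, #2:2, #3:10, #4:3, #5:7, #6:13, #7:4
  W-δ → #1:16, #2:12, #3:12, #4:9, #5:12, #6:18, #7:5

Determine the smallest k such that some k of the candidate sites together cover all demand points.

3

Coverage sets (demand points within 10 of each site):
  W-α: {#1, #4, #5, #7}
  W-β: {#2, #6}
  W-γ: {#2, #3, #4, #5, #7}
  W-δ: {#4, #7}
No 2 sites suffice: every size-2 union leaves at least one demand point uncovered.
But {W-α, W-β, W-γ} covers everything, so the minimum is 3.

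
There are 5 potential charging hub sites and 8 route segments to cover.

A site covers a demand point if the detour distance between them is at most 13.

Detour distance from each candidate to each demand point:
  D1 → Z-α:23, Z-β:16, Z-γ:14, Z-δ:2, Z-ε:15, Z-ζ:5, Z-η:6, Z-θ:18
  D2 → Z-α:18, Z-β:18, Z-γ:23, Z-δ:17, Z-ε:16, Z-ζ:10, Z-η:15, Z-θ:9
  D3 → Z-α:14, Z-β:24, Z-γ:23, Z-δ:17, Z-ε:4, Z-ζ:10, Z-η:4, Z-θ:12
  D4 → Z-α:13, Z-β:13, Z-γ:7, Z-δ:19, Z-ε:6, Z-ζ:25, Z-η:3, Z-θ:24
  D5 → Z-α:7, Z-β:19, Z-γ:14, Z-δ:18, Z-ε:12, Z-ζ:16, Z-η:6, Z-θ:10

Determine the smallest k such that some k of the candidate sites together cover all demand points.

3

Coverage sets (demand points within 13 of each site):
  D1: {Z-δ, Z-ζ, Z-η}
  D2: {Z-ζ, Z-θ}
  D3: {Z-ε, Z-ζ, Z-η, Z-θ}
  D4: {Z-α, Z-β, Z-γ, Z-ε, Z-η}
  D5: {Z-α, Z-ε, Z-η, Z-θ}
No 2 sites suffice: every size-2 union leaves at least one demand point uncovered.
But {D1, D2, D4} covers everything, so the minimum is 3.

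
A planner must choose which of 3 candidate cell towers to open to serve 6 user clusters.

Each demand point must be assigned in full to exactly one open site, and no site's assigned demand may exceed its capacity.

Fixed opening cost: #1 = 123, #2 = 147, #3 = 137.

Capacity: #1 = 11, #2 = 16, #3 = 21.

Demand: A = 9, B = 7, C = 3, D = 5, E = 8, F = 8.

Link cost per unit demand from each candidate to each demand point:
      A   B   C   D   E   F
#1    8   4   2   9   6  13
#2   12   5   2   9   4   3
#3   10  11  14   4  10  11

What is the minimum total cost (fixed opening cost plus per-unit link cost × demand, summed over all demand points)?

607

Open {#1, #2, #3}; cheapest assignment that respects the capacities:
  #1 (cap 11, load 10): B, C — cost 7×4 + 3×2 = 34
  #2 (cap 16, load 16): E, F — cost 8×4 + 8×3 = 56
  #3 (cap 21, load 14): A, D — cost 9×10 + 5×4 = 110
  Shipping 200, fixed 407 → total 607.
  Any other capacity-feasible assignment to {#1, #2, #3} ships for at least 200.
Total demand is 40 and no other set of sites has combined capacity ≥ 40, so {#1, #2, #3} is the only feasible choice of open sites. Minimum: 607.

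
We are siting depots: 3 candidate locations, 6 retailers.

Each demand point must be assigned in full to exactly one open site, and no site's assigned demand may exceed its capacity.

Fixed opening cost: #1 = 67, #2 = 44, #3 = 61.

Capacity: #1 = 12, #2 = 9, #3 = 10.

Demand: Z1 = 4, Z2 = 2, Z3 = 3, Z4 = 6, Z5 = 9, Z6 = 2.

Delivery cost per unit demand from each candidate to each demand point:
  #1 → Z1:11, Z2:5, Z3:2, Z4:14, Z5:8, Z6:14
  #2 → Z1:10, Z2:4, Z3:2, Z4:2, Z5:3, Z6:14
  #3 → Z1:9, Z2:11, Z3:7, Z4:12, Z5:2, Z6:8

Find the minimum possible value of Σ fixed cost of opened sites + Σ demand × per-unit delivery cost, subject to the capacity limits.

288

Open {#1, #2, #3}; cheapest assignment that respects the capacities:
  #1 (cap 12, load 9): Z1, Z3, Z6 — cost 4×11 + 3×2 + 2×14 = 78
  #2 (cap 9, load 8): Z2, Z4 — cost 2×4 + 6×2 = 20
  #3 (cap 10, load 9): Z5 — cost 9×2 = 18
  Shipping 116, fixed 172 → total 288.
  Any other capacity-feasible assignment to {#1, #2, #3} ships for at least 116.
Total demand is 26 and no other set of sites has combined capacity ≥ 26, so {#1, #2, #3} is the only feasible choice of open sites. Minimum: 288.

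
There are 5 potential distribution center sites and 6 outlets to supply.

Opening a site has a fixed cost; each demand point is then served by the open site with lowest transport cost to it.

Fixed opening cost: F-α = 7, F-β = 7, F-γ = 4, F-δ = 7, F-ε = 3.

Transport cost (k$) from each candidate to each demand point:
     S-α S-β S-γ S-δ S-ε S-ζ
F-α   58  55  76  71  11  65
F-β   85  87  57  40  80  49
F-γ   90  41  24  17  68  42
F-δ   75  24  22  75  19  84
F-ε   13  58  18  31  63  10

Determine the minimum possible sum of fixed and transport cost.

114

Open {F-α, F-γ, F-δ, F-ε}: assign each demand point to its cheapest open site.
  S-α→F-ε 13, S-β→F-δ 24, S-γ→F-ε 18, S-δ→F-γ 17, S-ε→F-α 11, S-ζ→F-ε 10
  transport cost 93, fixed 21 → total 114.
Compare {F-γ, F-δ, F-ε}: transport cost 101 + fixed 14 = 115.
Compare {F-α, F-β, F-γ, F-δ, F-ε}: transport cost 93 + fixed 28 = 121.
Compare {F-β, F-γ, F-δ, F-ε}: transport cost 101 + fixed 21 = 122.
All other subsets cost ≥ 115. Minimum total cost: 114.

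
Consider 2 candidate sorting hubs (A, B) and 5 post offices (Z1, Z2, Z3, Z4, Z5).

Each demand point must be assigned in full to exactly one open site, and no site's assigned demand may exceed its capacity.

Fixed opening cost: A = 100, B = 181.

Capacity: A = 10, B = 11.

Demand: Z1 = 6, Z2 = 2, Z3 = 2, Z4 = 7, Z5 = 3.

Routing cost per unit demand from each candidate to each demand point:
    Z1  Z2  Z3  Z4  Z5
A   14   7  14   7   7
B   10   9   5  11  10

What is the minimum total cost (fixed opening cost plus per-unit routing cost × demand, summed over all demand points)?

439

Open {A, B}; cheapest assignment that respects the capacities:
  A (cap 10, load 10): Z4, Z5 — cost 7×7 + 3×7 = 70
  B (cap 11, load 10): Z1, Z2, Z3 — cost 6×10 + 2×9 + 2×5 = 88
  Shipping 158, fixed 281 → total 439.
  Any other capacity-feasible assignment to {A, B} ships for at least 158.
Total demand is 20 and no other set of sites has combined capacity ≥ 20, so {A, B} is the only feasible choice of open sites. Minimum: 439.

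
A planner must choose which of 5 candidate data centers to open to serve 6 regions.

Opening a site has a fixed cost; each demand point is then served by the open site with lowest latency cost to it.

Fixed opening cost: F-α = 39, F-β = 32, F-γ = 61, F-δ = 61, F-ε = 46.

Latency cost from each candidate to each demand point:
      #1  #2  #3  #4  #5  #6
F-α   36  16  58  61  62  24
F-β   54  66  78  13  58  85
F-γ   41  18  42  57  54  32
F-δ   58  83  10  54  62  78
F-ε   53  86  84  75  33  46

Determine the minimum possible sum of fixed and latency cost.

276

Open {F-α, F-β}: assign each demand point to its cheapest open site.
  #1→F-α 36, #2→F-α 16, #3→F-α 58, #4→F-β 13, #5→F-β 58, #6→F-α 24
  latency cost 205, fixed 71 → total 276.
Compare {F-α, F-β, F-δ}: latency cost 157 + fixed 132 = 289.
Compare {F-β, F-γ}: latency cost 200 + fixed 93 = 293.
Compare {F-α}: latency cost 257 + fixed 39 = 296.
All other subsets cost ≥ 289. Minimum total cost: 276.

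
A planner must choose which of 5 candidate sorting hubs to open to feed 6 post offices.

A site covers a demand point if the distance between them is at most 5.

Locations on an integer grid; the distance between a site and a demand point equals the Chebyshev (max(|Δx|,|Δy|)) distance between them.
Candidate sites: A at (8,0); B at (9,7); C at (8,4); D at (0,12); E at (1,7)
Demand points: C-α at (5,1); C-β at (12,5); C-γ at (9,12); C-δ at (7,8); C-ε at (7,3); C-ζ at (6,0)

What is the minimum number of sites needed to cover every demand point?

2

Coverage sets (demand points within 5 of each site):
  A: {C-α, C-β, C-ε, C-ζ}
  B: {C-β, C-γ, C-δ, C-ε}
  C: {C-α, C-β, C-δ, C-ε, C-ζ}
  D: {}
  E: {}
No single site covers all 6 demand points.
But {A, B} covers everything, so the minimum is 2.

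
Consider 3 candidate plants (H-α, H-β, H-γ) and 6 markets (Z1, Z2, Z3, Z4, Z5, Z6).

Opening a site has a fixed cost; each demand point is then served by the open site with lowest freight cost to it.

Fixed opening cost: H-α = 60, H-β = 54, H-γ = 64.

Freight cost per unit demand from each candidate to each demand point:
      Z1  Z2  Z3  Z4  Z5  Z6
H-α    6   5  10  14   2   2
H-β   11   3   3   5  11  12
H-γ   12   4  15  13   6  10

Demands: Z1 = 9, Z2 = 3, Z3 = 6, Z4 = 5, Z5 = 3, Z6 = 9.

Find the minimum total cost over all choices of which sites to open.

Open {H-α, H-β}: assign each demand point to its cheapest open site.
  Z1→H-α 9×6=54, Z2→H-β 3×3=9, Z3→H-β 6×3=18, Z4→H-β 5×5=25, Z5→H-α 3×2=6, Z6→H-α 9×2=18
  freight cost 130, fixed 114 → total 244.
Compare {H-α}: freight cost 223 + fixed 60 = 283.
Compare {H-α, H-β, H-γ}: freight cost 130 + fixed 178 = 308.
Compare {H-α, H-γ}: freight cost 215 + fixed 124 = 339.
All other subsets cost ≥ 283. Minimum total cost: 244.

244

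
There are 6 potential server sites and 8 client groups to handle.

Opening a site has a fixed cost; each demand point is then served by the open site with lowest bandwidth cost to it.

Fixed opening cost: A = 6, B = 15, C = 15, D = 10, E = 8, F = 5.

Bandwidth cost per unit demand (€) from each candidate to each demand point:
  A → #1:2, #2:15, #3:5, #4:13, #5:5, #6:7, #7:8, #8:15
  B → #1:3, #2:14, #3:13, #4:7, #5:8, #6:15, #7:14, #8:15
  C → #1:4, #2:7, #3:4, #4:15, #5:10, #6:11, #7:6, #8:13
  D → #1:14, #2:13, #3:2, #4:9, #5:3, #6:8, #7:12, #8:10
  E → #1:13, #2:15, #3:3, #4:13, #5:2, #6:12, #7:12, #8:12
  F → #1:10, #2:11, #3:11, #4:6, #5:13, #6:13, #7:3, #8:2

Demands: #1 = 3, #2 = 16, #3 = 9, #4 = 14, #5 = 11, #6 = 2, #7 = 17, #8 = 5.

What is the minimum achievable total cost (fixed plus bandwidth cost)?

360

Open {A, C, E, F}: assign each demand point to its cheapest open site.
  #1→A 3×2=6, #2→C 16×7=112, #3→E 9×3=27, #4→F 14×6=84, #5→E 11×2=22, #6→A 2×7=14, #7→F 17×3=51, #8→F 5×2=10
  bandwidth cost 326, fixed 34 → total 360.
Compare {A, C, D, E, F}: bandwidth cost 317 + fixed 44 = 361.
Compare {C, D, E, F}: bandwidth cost 325 + fixed 38 = 363.
Compare {A, C, D, F}: bandwidth cost 328 + fixed 36 = 364.
All other subsets cost ≥ 361. Minimum total cost: 360.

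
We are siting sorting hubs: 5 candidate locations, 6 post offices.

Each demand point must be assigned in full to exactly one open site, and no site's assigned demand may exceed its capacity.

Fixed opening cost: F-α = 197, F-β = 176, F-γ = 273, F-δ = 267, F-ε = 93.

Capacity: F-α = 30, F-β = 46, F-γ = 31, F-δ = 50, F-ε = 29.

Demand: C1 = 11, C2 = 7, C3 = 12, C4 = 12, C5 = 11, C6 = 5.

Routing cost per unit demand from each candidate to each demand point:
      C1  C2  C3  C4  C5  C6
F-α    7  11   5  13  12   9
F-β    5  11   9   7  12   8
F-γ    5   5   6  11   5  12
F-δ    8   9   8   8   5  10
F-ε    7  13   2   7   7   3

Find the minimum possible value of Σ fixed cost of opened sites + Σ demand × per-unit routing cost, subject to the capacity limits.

Open {F-β, F-ε}; cheapest assignment that respects the capacities:
  F-β (cap 46, load 30): C1, C2, C4 — cost 11×5 + 7×11 + 12×7 = 216
  F-ε (cap 29, load 28): C3, C5, C6 — cost 12×2 + 11×7 + 5×3 = 116
  Shipping 332, fixed 269 → total 601.
  Any other capacity-feasible assignment to {F-β, F-ε} ships for at least 332.
Compare {F-γ, F-ε}: its best feasible assignment gives total 634.
Compare {F-α, F-ε}: its best feasible assignment gives total 680.
Every other set of open sites that can feasibly serve all demand totals ≥ 634 even under its best assignment. Minimum: 601.

601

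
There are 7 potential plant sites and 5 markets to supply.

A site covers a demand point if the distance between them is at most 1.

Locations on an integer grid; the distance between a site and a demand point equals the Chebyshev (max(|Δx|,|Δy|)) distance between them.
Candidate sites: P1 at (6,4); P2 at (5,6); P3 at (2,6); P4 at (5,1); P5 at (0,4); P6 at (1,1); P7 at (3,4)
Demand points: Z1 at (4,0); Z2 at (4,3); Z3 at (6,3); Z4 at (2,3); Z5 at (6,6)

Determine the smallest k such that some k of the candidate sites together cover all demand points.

4

Coverage sets (demand points within 1 of each site):
  P1: {Z3}
  P2: {Z5}
  P3: {}
  P4: {Z1}
  P5: {}
  P6: {}
  P7: {Z2, Z4}
No 3 sites suffice: every size-3 union leaves at least one demand point uncovered.
But {P1, P2, P4, P7} covers everything, so the minimum is 4.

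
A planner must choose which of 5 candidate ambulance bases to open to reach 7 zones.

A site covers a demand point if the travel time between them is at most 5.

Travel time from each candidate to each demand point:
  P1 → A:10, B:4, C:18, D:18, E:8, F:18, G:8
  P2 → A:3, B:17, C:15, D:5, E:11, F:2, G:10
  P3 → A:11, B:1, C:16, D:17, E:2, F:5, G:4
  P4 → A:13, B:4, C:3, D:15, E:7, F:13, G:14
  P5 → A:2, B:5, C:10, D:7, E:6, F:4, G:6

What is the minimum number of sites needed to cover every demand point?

3

Coverage sets (demand points within 5 of each site):
  P1: {B}
  P2: {A, D, F}
  P3: {B, E, F, G}
  P4: {B, C}
  P5: {A, B, F}
No 2 sites suffice: every size-2 union leaves at least one demand point uncovered.
But {P2, P3, P4} covers everything, so the minimum is 3.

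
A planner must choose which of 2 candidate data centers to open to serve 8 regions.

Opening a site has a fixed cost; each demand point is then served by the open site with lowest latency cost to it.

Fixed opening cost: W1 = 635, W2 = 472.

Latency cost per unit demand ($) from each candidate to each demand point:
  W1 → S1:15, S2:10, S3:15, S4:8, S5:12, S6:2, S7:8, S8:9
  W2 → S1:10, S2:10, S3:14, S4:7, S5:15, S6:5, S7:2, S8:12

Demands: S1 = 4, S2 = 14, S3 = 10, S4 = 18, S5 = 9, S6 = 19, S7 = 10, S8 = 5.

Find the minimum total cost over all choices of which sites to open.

1228

Open {W2}: assign each demand point to its cheapest open site.
  S1→W2 4×10=40, S2→W2 14×10=140, S3→W2 10×14=140, S4→W2 18×7=126, S5→W2 9×15=135, S6→W2 19×5=95, S7→W2 10×2=20, S8→W2 5×12=60
  latency cost 756, fixed 472 → total 1228.
Compare {W1}: latency cost 765 + fixed 635 = 1400.
Compare {W1, W2}: latency cost 657 + fixed 1107 = 1764.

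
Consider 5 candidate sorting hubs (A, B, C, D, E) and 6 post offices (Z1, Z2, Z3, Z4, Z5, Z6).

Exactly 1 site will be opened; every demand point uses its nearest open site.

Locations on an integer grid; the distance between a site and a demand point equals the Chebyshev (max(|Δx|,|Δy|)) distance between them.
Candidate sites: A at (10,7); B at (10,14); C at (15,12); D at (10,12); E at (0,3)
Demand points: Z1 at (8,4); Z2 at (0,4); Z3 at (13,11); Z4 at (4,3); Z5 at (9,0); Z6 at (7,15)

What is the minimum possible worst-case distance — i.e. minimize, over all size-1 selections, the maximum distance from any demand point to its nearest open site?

Open {A}.
  Farthest demand point is Z2 at distance 10 (to A); all others are ≤ 10.
With {D} the worst case is 12.
With {E} the worst case is 13.
No size-1 selection achieves below 10.

10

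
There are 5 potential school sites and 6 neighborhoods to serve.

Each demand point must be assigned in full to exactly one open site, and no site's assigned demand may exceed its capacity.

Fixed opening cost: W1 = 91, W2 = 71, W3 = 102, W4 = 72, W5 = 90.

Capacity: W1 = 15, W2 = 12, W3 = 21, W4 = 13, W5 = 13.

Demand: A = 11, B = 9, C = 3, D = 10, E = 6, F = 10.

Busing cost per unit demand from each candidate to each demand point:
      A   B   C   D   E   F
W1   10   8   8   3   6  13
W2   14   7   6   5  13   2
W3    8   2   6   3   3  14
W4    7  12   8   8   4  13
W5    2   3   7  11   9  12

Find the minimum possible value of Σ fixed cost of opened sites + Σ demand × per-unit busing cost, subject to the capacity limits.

473

Open {W2, W3, W4, W5}; cheapest assignment that respects the capacities:
  W2 (cap 12, load 10): F — cost 10×2 = 20
  W3 (cap 21, load 19): B, D — cost 9×2 + 10×3 = 48
  W4 (cap 13, load 9): C, E — cost 3×8 + 6×4 = 48
  W5 (cap 13, load 11): A — cost 11×2 = 22
  Shipping 138, fixed 335 → total 473.
  Any other capacity-feasible assignment to {W2, W3, W4, W5} ships for at least 138.
Compare {W1, W2, W3, W5}: its best feasible assignment gives total 480.
Compare {W1, W2, W3, W4}: its best feasible assignment gives total 517.
Every other set of open sites that can feasibly serve all demand totals ≥ 480 even under its best assignment. Minimum: 473.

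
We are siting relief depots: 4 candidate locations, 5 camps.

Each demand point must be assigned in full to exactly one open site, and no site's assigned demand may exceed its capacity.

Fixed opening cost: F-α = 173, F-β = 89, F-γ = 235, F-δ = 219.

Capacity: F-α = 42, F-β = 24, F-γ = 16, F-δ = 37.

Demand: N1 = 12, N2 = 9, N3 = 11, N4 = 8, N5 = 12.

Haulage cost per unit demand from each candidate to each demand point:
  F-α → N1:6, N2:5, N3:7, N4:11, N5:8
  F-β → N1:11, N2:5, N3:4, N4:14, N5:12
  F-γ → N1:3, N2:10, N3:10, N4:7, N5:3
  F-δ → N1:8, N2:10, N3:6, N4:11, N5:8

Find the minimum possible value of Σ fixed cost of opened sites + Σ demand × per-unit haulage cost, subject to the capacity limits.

Open {F-α, F-β}; cheapest assignment that respects the capacities:
  F-α (cap 42, load 41): N1, N2, N4, N5 — cost 12×6 + 9×5 + 8×11 + 12×8 = 301
  F-β (cap 24, load 11): N3 — cost 11×4 = 44
  Shipping 345, fixed 262 → total 607.
  Any other capacity-feasible assignment to {F-α, F-β} ships for at least 345.
Compare {F-β, F-δ}: its best feasible assignment gives total 677.
Compare {F-α, F-γ}: its best feasible assignment gives total 726.
Every other set of open sites that can feasibly serve all demand totals ≥ 677 even under its best assignment. Minimum: 607.

607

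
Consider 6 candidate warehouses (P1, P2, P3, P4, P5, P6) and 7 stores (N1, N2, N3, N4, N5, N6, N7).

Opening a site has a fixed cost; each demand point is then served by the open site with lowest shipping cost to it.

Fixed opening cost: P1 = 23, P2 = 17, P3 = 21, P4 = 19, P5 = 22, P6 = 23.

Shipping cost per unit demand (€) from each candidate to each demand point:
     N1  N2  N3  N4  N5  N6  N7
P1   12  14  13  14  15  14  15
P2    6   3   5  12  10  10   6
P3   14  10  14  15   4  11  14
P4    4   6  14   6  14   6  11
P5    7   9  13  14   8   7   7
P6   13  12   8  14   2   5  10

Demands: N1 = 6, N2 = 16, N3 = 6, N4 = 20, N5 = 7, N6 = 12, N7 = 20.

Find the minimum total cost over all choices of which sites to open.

475

Open {P2, P4, P6}: assign each demand point to its cheapest open site.
  N1→P4 6×4=24, N2→P2 16×3=48, N3→P2 6×5=30, N4→P4 20×6=120, N5→P6 7×2=14, N6→P6 12×5=60, N7→P2 20×6=120
  shipping cost 416, fixed 59 → total 475.
Compare {P2, P3, P4, P6}: shipping cost 416 + fixed 80 = 496.
Compare {P2, P4, P5, P6}: shipping cost 416 + fixed 81 = 497.
Compare {P1, P2, P4, P6}: shipping cost 416 + fixed 82 = 498.
All other subsets cost ≥ 496. Minimum total cost: 475.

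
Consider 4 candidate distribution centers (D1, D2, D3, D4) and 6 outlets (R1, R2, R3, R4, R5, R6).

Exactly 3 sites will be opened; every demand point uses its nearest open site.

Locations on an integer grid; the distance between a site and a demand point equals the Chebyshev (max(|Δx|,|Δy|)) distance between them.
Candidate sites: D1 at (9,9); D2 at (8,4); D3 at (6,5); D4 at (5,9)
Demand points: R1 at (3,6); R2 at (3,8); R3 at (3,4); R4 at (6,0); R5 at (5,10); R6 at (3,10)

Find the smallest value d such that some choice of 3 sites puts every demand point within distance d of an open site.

4

Open {D2, D3, D4}.
  Farthest demand point is R4 at distance 4 (to D2); all others are ≤ 4.
With {D1, D2, D3} the worst case is 5.
With {D1, D2, D4} the worst case is 5.
No size-3 selection achieves below 4.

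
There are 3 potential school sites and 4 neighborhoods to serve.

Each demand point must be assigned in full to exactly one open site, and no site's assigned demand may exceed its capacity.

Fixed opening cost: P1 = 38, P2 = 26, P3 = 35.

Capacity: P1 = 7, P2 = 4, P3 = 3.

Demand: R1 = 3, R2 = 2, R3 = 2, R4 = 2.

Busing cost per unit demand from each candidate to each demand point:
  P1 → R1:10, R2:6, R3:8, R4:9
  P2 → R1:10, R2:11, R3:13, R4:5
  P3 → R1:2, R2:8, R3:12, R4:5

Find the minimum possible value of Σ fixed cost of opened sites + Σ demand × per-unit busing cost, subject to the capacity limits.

Open {P1, P3}; cheapest assignment that respects the capacities:
  P1 (cap 7, load 6): R2, R3, R4 — cost 2×6 + 2×8 + 2×9 = 46
  P3 (cap 3, load 3): R1 — cost 3×2 = 6
  Shipping 52, fixed 73 → total 125.
  Any other capacity-feasible assignment to {P1, P3} ships for at least 52.
Compare {P1, P2}: its best feasible assignment gives total 132.
Compare {P1, P2, P3}: its best feasible assignment gives total 143.
Every other set of open sites that can feasibly serve all demand totals ≥ 132 even under its best assignment. Minimum: 125.

125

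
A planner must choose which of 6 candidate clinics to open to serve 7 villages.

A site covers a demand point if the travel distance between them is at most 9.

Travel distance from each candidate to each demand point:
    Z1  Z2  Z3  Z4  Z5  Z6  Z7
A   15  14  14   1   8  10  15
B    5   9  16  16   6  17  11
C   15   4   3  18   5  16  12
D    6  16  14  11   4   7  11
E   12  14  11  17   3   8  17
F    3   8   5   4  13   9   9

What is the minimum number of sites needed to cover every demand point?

2

Coverage sets (demand points within 9 of each site):
  A: {Z4, Z5}
  B: {Z1, Z2, Z5}
  C: {Z2, Z3, Z5}
  D: {Z1, Z5, Z6}
  E: {Z5, Z6}
  F: {Z1, Z2, Z3, Z4, Z6, Z7}
No single site covers all 7 demand points.
But {A, F} covers everything, so the minimum is 2.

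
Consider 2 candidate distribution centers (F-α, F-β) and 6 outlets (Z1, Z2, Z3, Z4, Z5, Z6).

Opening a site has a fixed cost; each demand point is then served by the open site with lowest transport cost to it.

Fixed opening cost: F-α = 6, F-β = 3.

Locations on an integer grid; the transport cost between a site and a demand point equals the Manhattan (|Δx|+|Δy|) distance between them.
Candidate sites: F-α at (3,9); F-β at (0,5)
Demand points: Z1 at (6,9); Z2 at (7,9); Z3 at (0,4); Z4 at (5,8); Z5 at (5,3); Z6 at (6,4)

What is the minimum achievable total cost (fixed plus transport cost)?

34

Open {F-α, F-β}: assign each demand point to its cheapest open site.
  Z1→F-α 3, Z2→F-α 4, Z3→F-β 1, Z4→F-α 3, Z5→F-β 7, Z6→F-β 7
  transport cost 25, fixed 9 → total 34.
Compare {F-α}: transport cost 34 + fixed 6 = 40.
Compare {F-β}: transport cost 44 + fixed 3 = 47.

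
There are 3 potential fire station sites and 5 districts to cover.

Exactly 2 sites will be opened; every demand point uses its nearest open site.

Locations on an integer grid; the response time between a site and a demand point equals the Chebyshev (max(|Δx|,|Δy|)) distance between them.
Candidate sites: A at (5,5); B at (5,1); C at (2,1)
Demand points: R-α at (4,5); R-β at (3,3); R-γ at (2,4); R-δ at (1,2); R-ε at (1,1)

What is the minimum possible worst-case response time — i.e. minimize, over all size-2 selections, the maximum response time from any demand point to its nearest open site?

Open {A, C}.
  Farthest demand point is R-γ at response time 3 (to A); all others are ≤ 3.
With {A, B} the worst case is 4.
With {B, C} the worst case is 4.
No size-2 selection achieves below 3.

3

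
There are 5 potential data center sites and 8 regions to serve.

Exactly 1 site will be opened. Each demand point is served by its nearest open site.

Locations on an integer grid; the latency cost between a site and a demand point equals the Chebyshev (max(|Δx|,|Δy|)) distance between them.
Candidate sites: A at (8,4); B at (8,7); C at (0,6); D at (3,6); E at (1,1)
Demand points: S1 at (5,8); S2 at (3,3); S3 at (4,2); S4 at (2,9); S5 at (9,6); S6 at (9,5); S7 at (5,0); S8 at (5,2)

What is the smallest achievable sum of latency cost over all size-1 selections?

29

Open {A}.
  S1→A 4, S2→A 5, S3→A 4, S4→A 6, S5→A 2, S6→A 1, S7→A 4, S8→A 3  ⇒ total 29.
Compare {B}: total 34.
Compare {D}: total 34.
No size-1 selection does better; minimum is 29.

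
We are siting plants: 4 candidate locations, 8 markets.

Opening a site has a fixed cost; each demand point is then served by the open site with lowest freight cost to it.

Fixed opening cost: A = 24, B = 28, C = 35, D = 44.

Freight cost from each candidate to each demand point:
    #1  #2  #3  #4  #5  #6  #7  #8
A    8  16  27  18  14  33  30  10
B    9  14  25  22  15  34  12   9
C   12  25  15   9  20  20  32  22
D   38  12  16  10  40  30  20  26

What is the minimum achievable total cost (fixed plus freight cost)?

166

Open {B, C}: assign each demand point to its cheapest open site.
  #1→B 9, #2→B 14, #3→C 15, #4→C 9, #5→B 15, #6→C 20, #7→B 12, #8→B 9
  freight cost 103, fixed 63 → total 166.
Compare {B}: freight cost 140 + fixed 28 = 168.
Compare {A}: freight cost 156 + fixed 24 = 180.
Compare {A, C}: freight cost 122 + fixed 59 = 181.
All other subsets cost ≥ 168. Minimum total cost: 166.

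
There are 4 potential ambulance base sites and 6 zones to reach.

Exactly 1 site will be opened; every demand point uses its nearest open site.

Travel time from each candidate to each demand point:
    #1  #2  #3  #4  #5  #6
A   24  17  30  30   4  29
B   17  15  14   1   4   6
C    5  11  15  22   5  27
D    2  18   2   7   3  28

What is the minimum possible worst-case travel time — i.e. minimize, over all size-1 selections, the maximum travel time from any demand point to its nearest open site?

17

Open {B}.
  Farthest demand point is #1 at travel time 17 (to B); all others are ≤ 17.
With {C} the worst case is 27.
With {D} the worst case is 28.
No size-1 selection achieves below 17.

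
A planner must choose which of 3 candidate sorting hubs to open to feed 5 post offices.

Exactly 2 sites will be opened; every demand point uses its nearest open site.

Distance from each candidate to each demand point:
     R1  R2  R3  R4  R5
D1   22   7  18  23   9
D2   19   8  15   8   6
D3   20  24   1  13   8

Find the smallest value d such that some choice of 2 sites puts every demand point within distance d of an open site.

Open {D1, D2}.
  Farthest demand point is R1 at distance 19 (to D2); all others are ≤ 19.
With {D2, D3} the worst case is 19.
With {D1, D3} the worst case is 20.
No size-2 selection achieves below 19.

19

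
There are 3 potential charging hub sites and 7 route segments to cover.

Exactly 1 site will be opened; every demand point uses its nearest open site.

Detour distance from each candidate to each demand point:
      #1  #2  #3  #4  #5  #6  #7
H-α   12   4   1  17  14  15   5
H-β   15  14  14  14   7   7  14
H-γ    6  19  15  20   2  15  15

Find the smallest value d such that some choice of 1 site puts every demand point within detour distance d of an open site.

15

Open {H-β}.
  Farthest demand point is #1 at detour distance 15 (to H-β); all others are ≤ 15.
With {H-α} the worst case is 17.
With {H-γ} the worst case is 20.
No size-1 selection achieves below 15.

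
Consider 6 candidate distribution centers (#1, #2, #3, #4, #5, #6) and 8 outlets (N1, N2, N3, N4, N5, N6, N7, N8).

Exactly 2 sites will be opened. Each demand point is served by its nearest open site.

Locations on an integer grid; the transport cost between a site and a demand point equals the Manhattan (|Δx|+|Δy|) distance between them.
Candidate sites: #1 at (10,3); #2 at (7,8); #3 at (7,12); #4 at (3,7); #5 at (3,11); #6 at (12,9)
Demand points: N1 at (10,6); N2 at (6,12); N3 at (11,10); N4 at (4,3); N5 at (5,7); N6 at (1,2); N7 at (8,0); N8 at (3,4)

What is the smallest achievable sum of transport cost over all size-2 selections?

Open {#1, #4}.
  N1→#1 3, N2→#4 8, N3→#1 8, N4→#4 5, N5→#4 2, N6→#4 7, N7→#1 5, N8→#4 3  ⇒ total 41.
Compare {#2, #4}: total 42.
Compare {#3, #4}: total 44.
No size-2 selection does better; minimum is 41.

41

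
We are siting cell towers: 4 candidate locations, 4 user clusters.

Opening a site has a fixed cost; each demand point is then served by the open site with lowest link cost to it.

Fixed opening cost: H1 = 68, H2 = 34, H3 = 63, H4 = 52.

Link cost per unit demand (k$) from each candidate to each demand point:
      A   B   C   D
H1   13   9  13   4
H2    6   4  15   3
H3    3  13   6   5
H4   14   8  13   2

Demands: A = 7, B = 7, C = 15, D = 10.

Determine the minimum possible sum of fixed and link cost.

Open {H2, H3}: assign each demand point to its cheapest open site.
  A→H3 7×3=21, B→H2 7×4=28, C→H3 15×6=90, D→H2 10×3=30
  link cost 169, fixed 97 → total 266.
Compare {H3, H4}: link cost 187 + fixed 115 = 302.
Compare {H2, H3, H4}: link cost 159 + fixed 149 = 308.
Compare {H3}: link cost 252 + fixed 63 = 315.
All other subsets cost ≥ 302. Minimum total cost: 266.

266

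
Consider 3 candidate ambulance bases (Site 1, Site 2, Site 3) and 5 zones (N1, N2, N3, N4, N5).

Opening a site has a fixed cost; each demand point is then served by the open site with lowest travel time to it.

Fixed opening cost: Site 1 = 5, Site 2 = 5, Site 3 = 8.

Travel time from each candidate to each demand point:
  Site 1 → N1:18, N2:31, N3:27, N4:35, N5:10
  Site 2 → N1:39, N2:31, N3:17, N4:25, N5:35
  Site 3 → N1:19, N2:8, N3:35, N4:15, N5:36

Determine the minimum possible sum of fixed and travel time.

Open {Site 1, Site 2, Site 3}: assign each demand point to its cheapest open site.
  N1→Site 1 18, N2→Site 3 8, N3→Site 2 17, N4→Site 3 15, N5→Site 1 10
  travel time 68, fixed 18 → total 86.
Compare {Site 1, Site 3}: travel time 78 + fixed 13 = 91.
Compare {Site 2, Site 3}: travel time 94 + fixed 13 = 107.
Compare {Site 1, Site 2}: travel time 101 + fixed 10 = 111.
All other subsets cost ≥ 91. Minimum total cost: 86.

86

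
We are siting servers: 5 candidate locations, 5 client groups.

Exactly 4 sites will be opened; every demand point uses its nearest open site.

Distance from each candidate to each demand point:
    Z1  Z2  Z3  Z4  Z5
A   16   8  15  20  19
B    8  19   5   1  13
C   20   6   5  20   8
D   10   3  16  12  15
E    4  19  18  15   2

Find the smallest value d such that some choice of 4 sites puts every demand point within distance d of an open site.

Open {A, B, D, E}.
  Farthest demand point is Z3 at distance 5 (to B); all others are ≤ 5.
With {B, C, D, E} the worst case is 5.
With {A, B, C, E} the worst case is 6.
No size-4 selection achieves below 5.

5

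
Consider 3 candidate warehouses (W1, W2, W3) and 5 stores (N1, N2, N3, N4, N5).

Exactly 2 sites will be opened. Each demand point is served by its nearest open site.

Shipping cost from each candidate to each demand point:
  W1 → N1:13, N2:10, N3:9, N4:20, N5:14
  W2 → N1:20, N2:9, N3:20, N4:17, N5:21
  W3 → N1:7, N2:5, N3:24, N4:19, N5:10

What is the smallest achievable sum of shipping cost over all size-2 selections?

50

Open {W1, W3}.
  N1→W3 7, N2→W3 5, N3→W1 9, N4→W3 19, N5→W3 10  ⇒ total 50.
Compare {W2, W3}: total 59.
Compare {W1, W2}: total 62.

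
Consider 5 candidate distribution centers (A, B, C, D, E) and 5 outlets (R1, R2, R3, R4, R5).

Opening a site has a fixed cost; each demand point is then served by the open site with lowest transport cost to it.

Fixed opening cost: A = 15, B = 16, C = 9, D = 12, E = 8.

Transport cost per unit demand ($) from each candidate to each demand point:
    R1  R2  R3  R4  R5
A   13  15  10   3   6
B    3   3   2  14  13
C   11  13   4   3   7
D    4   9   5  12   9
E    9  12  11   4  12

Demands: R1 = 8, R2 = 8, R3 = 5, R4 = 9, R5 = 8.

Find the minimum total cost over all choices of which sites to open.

Open {A, B}: assign each demand point to its cheapest open site.
  R1→B 8×3=24, R2→B 8×3=24, R3→B 5×2=10, R4→A 9×3=27, R5→A 8×6=48
  transport cost 133, fixed 31 → total 164.
Compare {B, C}: transport cost 141 + fixed 25 = 166.
Compare {A, B, E}: transport cost 133 + fixed 39 = 172.
Compare {A, B, C}: transport cost 133 + fixed 40 = 173.
All other subsets cost ≥ 166. Minimum total cost: 164.

164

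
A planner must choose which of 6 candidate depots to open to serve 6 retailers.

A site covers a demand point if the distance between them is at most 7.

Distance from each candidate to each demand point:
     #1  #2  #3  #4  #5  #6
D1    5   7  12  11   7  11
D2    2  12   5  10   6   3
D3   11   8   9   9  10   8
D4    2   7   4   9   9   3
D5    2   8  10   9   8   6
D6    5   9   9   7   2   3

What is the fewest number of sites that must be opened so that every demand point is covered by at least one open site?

Coverage sets (demand points within 7 of each site):
  D1: {#1, #2, #5}
  D2: {#1, #3, #5, #6}
  D3: {}
  D4: {#1, #2, #3, #6}
  D5: {#1, #6}
  D6: {#1, #4, #5, #6}
No single site covers all 6 demand points.
But {D4, D6} covers everything, so the minimum is 2.

2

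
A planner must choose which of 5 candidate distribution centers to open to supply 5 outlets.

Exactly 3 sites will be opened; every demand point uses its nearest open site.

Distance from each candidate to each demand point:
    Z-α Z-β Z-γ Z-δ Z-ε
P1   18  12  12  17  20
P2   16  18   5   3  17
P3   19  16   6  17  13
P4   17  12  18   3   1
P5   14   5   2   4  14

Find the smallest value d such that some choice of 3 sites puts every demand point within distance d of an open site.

14

Open {P1, P2, P5}.
  Farthest demand point is Z-α at distance 14 (to P5); all others are ≤ 14.
With {P1, P3, P5} the worst case is 14.
With {P1, P4, P5} the worst case is 14.
No size-3 selection achieves below 14.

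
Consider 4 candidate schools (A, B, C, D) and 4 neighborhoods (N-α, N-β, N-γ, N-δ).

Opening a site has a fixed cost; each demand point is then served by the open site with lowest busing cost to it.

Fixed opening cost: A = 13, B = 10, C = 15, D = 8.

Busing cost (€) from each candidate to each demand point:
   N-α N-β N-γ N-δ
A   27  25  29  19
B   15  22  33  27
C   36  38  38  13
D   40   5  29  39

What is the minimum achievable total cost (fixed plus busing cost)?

Open {B, D}: assign each demand point to its cheapest open site.
  N-α→B 15, N-β→D 5, N-γ→D 29, N-δ→B 27
  busing cost 76, fixed 18 → total 94.
Compare {B, C, D}: busing cost 62 + fixed 33 = 95.
Compare {A, B, D}: busing cost 68 + fixed 31 = 99.
Compare {A, D}: busing cost 80 + fixed 21 = 101.
All other subsets cost ≥ 95. Minimum total cost: 94.

94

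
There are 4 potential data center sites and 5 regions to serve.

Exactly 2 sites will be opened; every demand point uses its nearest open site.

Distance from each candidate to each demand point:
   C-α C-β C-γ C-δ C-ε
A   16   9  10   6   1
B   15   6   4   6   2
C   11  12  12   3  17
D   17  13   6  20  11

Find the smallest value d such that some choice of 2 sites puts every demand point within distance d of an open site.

Open {A, C}.
  Farthest demand point is C-α at distance 11 (to C); all others are ≤ 11.
With {B, C} the worst case is 11.
With {C, D} the worst case is 12.
No size-2 selection achieves below 11.

11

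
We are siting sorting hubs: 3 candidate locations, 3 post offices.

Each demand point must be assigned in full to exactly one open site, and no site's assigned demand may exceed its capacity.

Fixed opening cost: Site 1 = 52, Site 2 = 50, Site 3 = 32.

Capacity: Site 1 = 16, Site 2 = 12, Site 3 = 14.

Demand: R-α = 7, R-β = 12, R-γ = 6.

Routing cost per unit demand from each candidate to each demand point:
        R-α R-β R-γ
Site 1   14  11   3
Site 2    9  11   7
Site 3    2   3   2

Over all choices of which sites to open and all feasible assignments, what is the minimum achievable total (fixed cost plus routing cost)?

Open {Site 1, Site 3}; cheapest assignment that respects the capacities:
  Site 1 (cap 16, load 13): R-α, R-γ — cost 7×14 + 6×3 = 116
  Site 3 (cap 14, load 12): R-β — cost 12×3 = 36
  Shipping 152, fixed 84 → total 236.
  Any other capacity-feasible assignment to {Site 1, Site 3} ships for at least 152.
Compare {Site 2, Site 3}: its best feasible assignment gives total 240.
Compare {Site 1, Site 2, Site 3}: its best feasible assignment gives total 251.
Every other set of open sites that can feasibly serve all demand totals ≥ 240 even under its best assignment. Minimum: 236.

236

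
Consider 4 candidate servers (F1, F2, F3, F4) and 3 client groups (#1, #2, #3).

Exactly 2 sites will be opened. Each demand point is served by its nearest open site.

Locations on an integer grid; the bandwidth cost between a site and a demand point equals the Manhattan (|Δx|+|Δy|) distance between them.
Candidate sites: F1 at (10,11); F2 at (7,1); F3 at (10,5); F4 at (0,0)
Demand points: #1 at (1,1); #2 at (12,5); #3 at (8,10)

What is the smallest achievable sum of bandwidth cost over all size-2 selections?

11

Open {F3, F4}.
  #1→F4 2, #2→F3 2, #3→F3 7  ⇒ total 11.
Compare {F1, F4}: total 13.
Compare {F2, F3}: total 15.
No size-2 selection does better; minimum is 11.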